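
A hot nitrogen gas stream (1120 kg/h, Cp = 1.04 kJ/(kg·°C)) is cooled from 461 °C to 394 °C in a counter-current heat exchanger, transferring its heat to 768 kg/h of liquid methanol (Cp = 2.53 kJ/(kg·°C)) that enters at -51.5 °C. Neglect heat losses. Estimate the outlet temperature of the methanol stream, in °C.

Heat released by hot stream: Q = 1120 × 1.04 × (461 − 394) = 78042 kJ/h
Energy balance on cold side (adiabatic exchanger): Q = ṁ_c·Cp_c·(T_c,out − T_c,in)
T_c,out = -51.5 + 78042/(768 × 2.53) = -11.335 °C

T_c,out = -11.3 °C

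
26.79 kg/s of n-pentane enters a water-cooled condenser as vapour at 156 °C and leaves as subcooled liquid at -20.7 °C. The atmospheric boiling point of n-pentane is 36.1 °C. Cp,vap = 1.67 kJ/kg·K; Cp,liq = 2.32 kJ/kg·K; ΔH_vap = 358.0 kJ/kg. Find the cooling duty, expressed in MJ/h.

vapour 156→36.1 °C: -200.23 kJ/kg
condensation at 36.1 °C: -358 kJ/kg
liquid 36.1→-20.7 °C: -131.78 kJ/kg
Δh = -200.23 + -358 + -131.78 = -690.01 kJ/kg
Q = ṁ·Δh = 26.79 kg/s × -690.01 kJ/kg = -18485 kJ/s
|Q| = 18485 kW = 66547 MJ/h

Q_c = 66500 MJ/h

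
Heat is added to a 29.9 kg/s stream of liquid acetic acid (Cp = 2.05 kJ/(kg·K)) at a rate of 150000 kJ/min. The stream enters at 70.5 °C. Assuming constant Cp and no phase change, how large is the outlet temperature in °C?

Q = 150000 kJ/min = 2500 kJ/s
ΔT = Q/(ṁ·Cp) = 2500/(29.9×2.05) = 40.786 K
T_out = 70.5 + 40.786 = 111.29 °C

T_out = 111 °C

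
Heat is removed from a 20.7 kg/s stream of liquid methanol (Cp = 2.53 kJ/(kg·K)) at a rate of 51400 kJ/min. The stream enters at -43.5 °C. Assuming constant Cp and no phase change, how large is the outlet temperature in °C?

Q = 51400 kJ/min = 856.67 kJ/s
ΔT = Q/(ṁ·Cp) = 856.67/(20.7×2.53) = 16.358 K
T_out = -43.5 − 16.358 = -59.858 °C

T_out = -59.9 °C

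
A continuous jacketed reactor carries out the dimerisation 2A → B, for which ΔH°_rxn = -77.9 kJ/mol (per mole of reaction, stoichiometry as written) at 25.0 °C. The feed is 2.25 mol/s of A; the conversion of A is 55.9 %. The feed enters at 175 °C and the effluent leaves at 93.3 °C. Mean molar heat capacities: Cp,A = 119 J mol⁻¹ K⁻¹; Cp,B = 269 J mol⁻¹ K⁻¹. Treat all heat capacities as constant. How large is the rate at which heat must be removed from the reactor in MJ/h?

Extent of reaction ξ = 0.559 × 2.25 / 2 = 0.62888 mol/s
Reaction term: ξ·ΔH°_rxn = 0.62888 × -77.9 = -48.989 kJ/s
Sensible, feed 175→25 °C: -40.163 kJ/s
Outlet flows (mol/s): A 0.99225, B 0.62888
Sensible, products 25→93.3 °C: 19.619 kJ/s
Q = ΔH = -69.533 kJ/s = -69.533 kW
Heat removed = 250.32 MJ/h

Q_out = 250 MJ/h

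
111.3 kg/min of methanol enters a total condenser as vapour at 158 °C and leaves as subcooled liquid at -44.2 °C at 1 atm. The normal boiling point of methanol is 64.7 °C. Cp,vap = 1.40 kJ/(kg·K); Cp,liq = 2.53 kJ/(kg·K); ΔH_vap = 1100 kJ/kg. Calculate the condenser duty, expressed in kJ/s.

Q_c = 2790 kJ/s

vapour 158→64.7 °C: -130.62 kJ/kg
condensation at 64.7 °C: -1100 kJ/kg
liquid 64.7→-44.2 °C: -275.52 kJ/kg
Δh = -130.62 + -1100 + -275.52 = -1506.1 kJ/kg
Q = ṁ·Δh = 111.3 kg/min × -1506.1 kJ/kg = -167630 kJ/min
|Q| = 2793.9 kW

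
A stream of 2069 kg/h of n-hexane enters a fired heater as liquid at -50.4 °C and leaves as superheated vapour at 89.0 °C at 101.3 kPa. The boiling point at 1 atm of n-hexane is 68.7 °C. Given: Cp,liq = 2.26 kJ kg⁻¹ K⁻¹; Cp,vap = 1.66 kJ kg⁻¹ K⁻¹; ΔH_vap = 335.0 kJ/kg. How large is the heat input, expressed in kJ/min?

Q = 22000 kJ/min

liquid -50.4→68.7 °C: 269.17 kJ/kg
vaporisation at 68.7 °C: 335 kJ/kg
vapour 68.7→89.0 °C: 33.698 kJ/kg
Δh = 269.17 + 335 + 33.698 = 637.86 kJ/kg
Q = ṁ·Δh = 2069 kg/h × 637.86 kJ/kg = 1.3197e+06 kJ/h
|Q| = 366.59 kW = 21996 kJ/min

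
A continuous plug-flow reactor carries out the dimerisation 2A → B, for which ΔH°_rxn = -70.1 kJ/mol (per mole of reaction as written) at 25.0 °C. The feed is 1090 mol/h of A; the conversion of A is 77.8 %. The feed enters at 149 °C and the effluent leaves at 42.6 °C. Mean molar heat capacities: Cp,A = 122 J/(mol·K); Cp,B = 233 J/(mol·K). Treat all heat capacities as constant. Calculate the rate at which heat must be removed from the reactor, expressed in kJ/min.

Extent of reaction ξ = 0.778 × 1090 / 2 = 424.01 mol/h
Reaction term: ξ·ΔH°_rxn = 424.01 × -70.1 = -29723 kJ/h
Sensible, feed 149→25 °C: -16490 kJ/h
Outlet flows (mol/h): A 241.98, B 424.01
Sensible, products 25→42.6 °C: 2258.4 kJ/h
Q = ΔH = -43954 kJ/h = -12.21 kW
Heat removed = 732.57 kJ/min

Q_out = 733 kJ/min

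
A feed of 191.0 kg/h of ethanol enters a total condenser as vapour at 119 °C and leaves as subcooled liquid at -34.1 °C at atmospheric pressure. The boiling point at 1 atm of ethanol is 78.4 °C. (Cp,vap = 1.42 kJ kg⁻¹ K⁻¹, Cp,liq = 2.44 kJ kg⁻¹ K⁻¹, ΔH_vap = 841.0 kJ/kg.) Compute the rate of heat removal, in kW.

Q_c = 62.2 kW

vapour 119→78.4 °C: -57.652 kJ/kg
condensation at 78.4 °C: -841 kJ/kg
liquid 78.4→-34.1 °C: -274.5 kJ/kg
Δh = -57.652 + -841 + -274.5 = -1173.2 kJ/kg
Q = ṁ·Δh = 191.0 kg/h × -1173.2 kJ/kg = -224070 kJ/h
|Q| = 62.242 kW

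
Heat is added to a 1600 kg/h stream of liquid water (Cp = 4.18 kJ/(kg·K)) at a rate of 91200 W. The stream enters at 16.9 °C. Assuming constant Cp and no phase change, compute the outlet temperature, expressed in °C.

Q = 91200 W = 328320 kJ/h
ΔT = Q/(ṁ·Cp) = 328320/(1600×4.18) = 49.091 K
T_out = 16.9 + 49.091 = 65.991 °C

T_out = 66.0 °C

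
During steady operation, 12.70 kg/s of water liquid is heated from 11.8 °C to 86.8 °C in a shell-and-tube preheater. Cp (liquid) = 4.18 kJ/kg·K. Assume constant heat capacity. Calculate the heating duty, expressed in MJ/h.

Q = 14300 MJ/h

Q = ṁ·Cp·ΔT = 12.70 × 4.18 × (86.8 − 11.8) = 3981.4 kJ/s
Heating duty = 14333 MJ/h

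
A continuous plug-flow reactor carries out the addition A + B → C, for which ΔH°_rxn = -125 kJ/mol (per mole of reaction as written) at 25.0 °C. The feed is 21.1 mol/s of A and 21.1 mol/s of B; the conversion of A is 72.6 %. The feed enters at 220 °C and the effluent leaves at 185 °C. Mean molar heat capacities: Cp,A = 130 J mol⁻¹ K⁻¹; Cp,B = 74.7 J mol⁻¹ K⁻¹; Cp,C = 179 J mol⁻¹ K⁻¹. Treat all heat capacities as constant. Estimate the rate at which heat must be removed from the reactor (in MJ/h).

Extent of reaction ξ = 0.726 × 21.1 = 15.319 mol/s
Reaction term: ξ·ΔH°_rxn = 15.319 × -125 = -1914.8 kJ/s
Sensible, feed 220→25 °C: -842.24 kJ/s
Outlet flows (mol/s): A 5.7814, B 5.7814, C 15.319
Sensible, products 25→185 °C: 628.08 kJ/s
Q = ΔH = -2129 kJ/s = -2129 kW
Heat removed = 7664.3 MJ/h

Q_out = 7660 MJ/h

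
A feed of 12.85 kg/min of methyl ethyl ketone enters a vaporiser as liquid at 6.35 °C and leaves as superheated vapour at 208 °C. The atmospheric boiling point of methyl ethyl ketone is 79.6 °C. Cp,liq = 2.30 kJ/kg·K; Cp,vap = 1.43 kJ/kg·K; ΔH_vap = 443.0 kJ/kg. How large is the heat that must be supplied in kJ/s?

Q = 170 kJ/s

liquid 6.35→79.6 °C: 168.47 kJ/kg
vaporisation at 79.6 °C: 443 kJ/kg
vapour 79.6→208 °C: 183.61 kJ/kg
Δh = 168.47 + 443 + 183.61 = 795.09 kJ/kg
Q = ṁ·Δh = 12.85 kg/min × 795.09 kJ/kg = 10217 kJ/min
|Q| = 170.28 kW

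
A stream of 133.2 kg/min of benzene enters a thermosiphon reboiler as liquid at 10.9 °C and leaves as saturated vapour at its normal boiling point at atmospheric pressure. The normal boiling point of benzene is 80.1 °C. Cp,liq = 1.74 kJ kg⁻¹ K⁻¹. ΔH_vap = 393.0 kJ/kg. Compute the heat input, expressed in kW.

liquid 10.9→80.1 °C: 120.41 kJ/kg
vaporisation at 80.1 °C: 393 kJ/kg
Δh = 120.41 + 393 = 513.41 kJ/kg
Q = ṁ·Δh = 133.2 kg/min × 513.41 kJ/kg = 68386 kJ/min
|Q| = 1139.8 kW

Q = 1140 kW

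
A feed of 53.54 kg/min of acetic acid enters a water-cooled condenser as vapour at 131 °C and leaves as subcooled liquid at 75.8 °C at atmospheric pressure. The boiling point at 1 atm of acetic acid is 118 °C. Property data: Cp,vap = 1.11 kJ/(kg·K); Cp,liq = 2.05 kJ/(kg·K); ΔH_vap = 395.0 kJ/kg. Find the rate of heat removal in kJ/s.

Q_c = 443 kJ/s

vapour 131→118 °C: -14.43 kJ/kg
condensation at 118 °C: -395 kJ/kg
liquid 118→75.8 °C: -86.51 kJ/kg
Δh = -14.43 + -395 + -86.51 = -495.94 kJ/kg
Q = ṁ·Δh = 53.54 kg/min × -495.94 kJ/kg = -26553 kJ/min
|Q| = 442.54 kW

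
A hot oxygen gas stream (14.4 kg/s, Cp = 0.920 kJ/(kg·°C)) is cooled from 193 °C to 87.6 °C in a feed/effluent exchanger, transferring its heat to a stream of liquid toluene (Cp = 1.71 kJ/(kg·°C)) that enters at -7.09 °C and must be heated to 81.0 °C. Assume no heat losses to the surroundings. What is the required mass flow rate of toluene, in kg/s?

Heat released by hot stream: Q = 14.4 × 0.920 × (193 − 87.6) = 1396.3 kJ/s
Energy balance on cold side (adiabatic exchanger): Q = ṁ_c·Cp_c·(T_c,out − T_c,in)
ṁ_c = 1396.3 / [1.71 × (81.0 − -7.09)] = 9.2698 kg/s

ṁ_c = 9.27 kg/s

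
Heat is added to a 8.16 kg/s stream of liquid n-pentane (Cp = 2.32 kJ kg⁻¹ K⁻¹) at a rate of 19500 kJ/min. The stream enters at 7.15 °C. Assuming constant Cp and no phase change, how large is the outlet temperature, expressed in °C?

Q = 19500 kJ/min = 325 kJ/s
ΔT = Q/(ṁ·Cp) = 325/(8.16×2.32) = 17.167 K
T_out = 7.15 + 17.167 = 24.317 °C

T_out = 24.3 °C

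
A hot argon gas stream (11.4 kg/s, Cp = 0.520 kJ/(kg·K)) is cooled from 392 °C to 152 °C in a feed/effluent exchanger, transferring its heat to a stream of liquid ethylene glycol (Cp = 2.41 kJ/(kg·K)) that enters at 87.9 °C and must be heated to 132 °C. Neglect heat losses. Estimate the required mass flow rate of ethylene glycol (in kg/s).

Heat released by hot stream: Q = 11.4 × 0.520 × (392 − 152) = 1422.7 kJ/s
Energy balance on cold side (adiabatic exchanger): Q = ṁ_c·Cp_c·(T_c,out − T_c,in)
ṁ_c = 1422.7 / [2.41 × (132 − 87.9)] = 13.386 kg/s

ṁ_c = 13.4 kg/s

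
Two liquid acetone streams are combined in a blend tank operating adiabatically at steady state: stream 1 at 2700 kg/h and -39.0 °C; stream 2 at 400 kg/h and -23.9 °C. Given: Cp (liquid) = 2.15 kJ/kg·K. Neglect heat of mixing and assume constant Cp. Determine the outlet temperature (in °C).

T_out = -37.1 °C

Energy balance with Q = 0: Σ ṁᵢCp,ᵢ(T_out − Tᵢ) = 0
Σ ṁᵢCp,ᵢTᵢ = 2700×2.15×-39.0 + 400×2.15×-23.9 = -246950
Σ ṁᵢCp,ᵢ = 2700×2.15 + 400×2.15 = 6665
T_out = -246950 / 6665 = -37.052 °C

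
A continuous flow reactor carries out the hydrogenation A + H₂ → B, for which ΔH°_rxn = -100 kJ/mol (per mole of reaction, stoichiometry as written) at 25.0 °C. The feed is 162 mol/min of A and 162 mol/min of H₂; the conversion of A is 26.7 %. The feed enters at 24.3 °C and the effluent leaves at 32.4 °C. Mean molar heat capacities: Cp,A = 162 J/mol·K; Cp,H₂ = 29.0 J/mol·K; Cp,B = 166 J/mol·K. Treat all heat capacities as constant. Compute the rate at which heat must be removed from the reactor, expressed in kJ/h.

Q_out = 245000 kJ/h

Extent of reaction ξ = 0.267 × 162 = 43.254 mol/min
Reaction term: ξ·ΔH°_rxn = 43.254 × -100 = -4325.4 kJ/min
Sensible, feed 24.3→25 °C: 21.659 kJ/min
Outlet flows (mol/min): A 118.75, H₂ 118.75, B 43.254
Sensible, products 25→32.4 °C: 220.97 kJ/min
Q = ΔH = -4082.8 kJ/min = -68.046 kW
Heat removed = 244970 kJ/h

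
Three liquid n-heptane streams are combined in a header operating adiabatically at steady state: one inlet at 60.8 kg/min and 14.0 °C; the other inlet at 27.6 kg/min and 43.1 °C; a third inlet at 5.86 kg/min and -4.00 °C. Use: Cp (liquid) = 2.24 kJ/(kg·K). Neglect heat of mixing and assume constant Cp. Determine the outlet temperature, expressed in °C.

T_out = 21.4 °C

Adiabatic, steady state ⇒ Σ ṁᵢCp,ᵢ(T_out − Tᵢ) = 0
T_out = Σ ṁᵢCp,ᵢTᵢ / Σ ṁᵢCp,ᵢ
      = 4518.8 / 211.14 = 21.402 °C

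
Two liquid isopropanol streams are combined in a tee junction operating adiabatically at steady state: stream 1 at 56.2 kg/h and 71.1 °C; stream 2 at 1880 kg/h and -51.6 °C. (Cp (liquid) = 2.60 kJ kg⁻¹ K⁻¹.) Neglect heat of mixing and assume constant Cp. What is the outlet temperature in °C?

T_out = -48.0 °C

Adiabatic, steady state ⇒ Σ ṁᵢCp,ᵢ(T_out − Tᵢ) = 0
T_out = Σ ṁᵢCp,ᵢTᵢ / Σ ṁᵢCp,ᵢ
      = -241830 / 5034.1 = -48.039 °C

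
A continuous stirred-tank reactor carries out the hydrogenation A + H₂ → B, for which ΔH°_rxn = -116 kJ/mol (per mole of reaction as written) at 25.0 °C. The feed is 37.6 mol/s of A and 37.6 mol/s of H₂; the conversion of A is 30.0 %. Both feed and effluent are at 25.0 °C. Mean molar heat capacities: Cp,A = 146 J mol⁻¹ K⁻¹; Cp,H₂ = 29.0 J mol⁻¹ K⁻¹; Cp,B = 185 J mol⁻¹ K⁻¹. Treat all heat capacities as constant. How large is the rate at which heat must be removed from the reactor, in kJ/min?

Q_out = 78500 kJ/min

Extent of reaction ξ = 0.300 × 37.6 = 11.28 mol/s
Reaction term: ξ·ΔH°_rxn = 11.28 × -116 = -1308.5 kJ/s
Q = ΔH = -1308.5 kJ/s = -1308.5 kW
Heat removed = 78509 kJ/min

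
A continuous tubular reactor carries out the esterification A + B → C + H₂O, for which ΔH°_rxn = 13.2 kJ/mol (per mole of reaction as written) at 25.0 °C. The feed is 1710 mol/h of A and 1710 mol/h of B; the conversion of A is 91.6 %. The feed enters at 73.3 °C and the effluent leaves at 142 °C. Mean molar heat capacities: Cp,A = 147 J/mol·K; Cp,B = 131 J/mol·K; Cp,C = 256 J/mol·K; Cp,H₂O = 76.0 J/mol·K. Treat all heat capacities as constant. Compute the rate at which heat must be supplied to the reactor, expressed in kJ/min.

Q_in = 1050 kJ/min

Extent of reaction ξ = 0.916 × 1710 = 1566.4 mol/h
Reaction term: ξ·ΔH°_rxn = 1566.4 × 13.2 = 20676 kJ/h
Sensible, feed 73.3→25 °C: -22961 kJ/h
Outlet flows (mol/h): A 143.64, B 143.64, C 1566.4, H₂O 1566.4
Sensible, products 25→142 °C: 65516 kJ/h
Q = ΔH = 63231 kJ/h = 17.564 kW
Heat supplied = 1053.8 kJ/min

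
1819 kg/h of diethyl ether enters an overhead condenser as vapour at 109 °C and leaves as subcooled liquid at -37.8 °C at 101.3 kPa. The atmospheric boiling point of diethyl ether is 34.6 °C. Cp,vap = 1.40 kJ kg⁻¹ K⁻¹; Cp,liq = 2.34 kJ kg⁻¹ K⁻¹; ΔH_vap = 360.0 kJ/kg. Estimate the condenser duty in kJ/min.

vapour 109→34.6 °C: -104.16 kJ/kg
condensation at 34.6 °C: -360 kJ/kg
liquid 34.6→-37.8 °C: -169.42 kJ/kg
Δh = -104.16 + -360 + -169.42 = -633.58 kJ/kg
Q = ṁ·Δh = 1819 kg/h × -633.58 kJ/kg = -1.1525e+06 kJ/h
|Q| = 320.13 kW = 19208 kJ/min

Q_c = 19200 kJ/min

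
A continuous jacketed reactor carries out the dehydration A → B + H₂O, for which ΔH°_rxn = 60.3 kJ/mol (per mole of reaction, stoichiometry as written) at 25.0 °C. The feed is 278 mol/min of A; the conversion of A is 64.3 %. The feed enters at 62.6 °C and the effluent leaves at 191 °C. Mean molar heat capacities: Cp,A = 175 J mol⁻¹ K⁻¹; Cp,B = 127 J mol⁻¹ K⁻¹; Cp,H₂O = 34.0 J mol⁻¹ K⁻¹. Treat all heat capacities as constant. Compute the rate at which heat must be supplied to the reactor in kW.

Q_in = 277 kW

Extent of reaction ξ = 0.643 × 278 = 178.75 mol/min
Reaction term: ξ·ΔH°_rxn = 178.75 × 60.3 = 10779 kJ/min
Sensible, feed 62.6→25 °C: -1829.2 kJ/min
Outlet flows (mol/min): A 99.246, B 178.75, H₂O 178.75
Sensible, products 25→191 °C: 7660.5 kJ/min
Q = ΔH = 16610 kJ/min = 276.84 kW
Heat supplied = 276.84 kW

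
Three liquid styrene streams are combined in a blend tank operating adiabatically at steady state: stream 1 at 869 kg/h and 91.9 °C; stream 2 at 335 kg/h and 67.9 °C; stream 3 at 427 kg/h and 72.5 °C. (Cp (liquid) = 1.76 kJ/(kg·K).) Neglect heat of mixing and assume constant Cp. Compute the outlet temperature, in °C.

Adiabatic, steady state ⇒ Σ ṁᵢCp,ᵢ(T_out − Tᵢ) = 0
Σ ṁᵢCp,ᵢTᵢ = 869×1.76×91.9 + 335×1.76×67.9 + 427×1.76×72.5 = 235070
Σ ṁᵢCp,ᵢ = 869×1.76 + 335×1.76 + 427×1.76 = 2870.6
T_out = 235070 / 2870.6 = 81.892 °C

T_out = 81.9 °C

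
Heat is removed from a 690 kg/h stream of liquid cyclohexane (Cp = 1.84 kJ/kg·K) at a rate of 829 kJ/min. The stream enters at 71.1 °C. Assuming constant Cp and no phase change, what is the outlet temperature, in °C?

Q = 829 kJ/min = 49740 kJ/h
ΔT = Q/(ṁ·Cp) = 49740/(690×1.84) = 39.178 K
T_out = 71.1 − 39.178 = 31.922 °C

T_out = 31.9 °C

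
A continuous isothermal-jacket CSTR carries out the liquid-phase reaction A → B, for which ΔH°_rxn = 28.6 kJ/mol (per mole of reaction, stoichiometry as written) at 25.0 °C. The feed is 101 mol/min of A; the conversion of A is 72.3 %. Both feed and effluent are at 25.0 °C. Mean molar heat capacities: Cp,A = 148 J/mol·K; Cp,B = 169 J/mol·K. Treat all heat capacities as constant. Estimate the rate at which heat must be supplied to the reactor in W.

Extent of reaction ξ = 0.723 × 101 = 73.023 mol/min
Reaction term: ξ·ΔH°_rxn = 73.023 × 28.6 = 2088.5 kJ/min
Q = ΔH = 2088.5 kJ/min = 34.808 kW
Heat supplied = 34808 W

Q_in = 34800 W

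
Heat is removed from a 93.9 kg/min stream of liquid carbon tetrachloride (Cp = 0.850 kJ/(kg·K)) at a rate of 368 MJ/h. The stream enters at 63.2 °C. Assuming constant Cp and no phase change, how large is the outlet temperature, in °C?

T_out = -13.6 °C

Q = 368 MJ/h = 6133.3 kJ/min
ΔT = Q/(ṁ·Cp) = 6133.3/(93.9×0.850) = 76.844 K
T_out = 63.2 − 76.844 = -13.644 °C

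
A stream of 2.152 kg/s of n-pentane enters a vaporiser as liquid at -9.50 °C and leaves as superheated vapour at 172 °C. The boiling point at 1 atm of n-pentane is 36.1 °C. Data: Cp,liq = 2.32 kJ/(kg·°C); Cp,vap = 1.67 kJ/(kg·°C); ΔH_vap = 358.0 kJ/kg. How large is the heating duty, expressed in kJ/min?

liquid -9.50→36.1 °C: 105.79 kJ/kg
vaporisation at 36.1 °C: 358 kJ/kg
vapour 36.1→172 °C: 226.95 kJ/kg
Δh = 105.79 + 358 + 226.95 = 690.75 kJ/kg
Q = ṁ·Δh = 2.152 kg/s × 690.75 kJ/kg = 1486.5 kJ/s
|Q| = 1486.5 kW = 89189 kJ/min

Q = 89200 kJ/min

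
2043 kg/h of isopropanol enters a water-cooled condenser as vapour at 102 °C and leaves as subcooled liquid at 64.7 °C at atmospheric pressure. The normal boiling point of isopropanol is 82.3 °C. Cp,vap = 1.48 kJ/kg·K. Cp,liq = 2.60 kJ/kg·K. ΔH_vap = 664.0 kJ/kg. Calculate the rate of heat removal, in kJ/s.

vapour 102→82.3 °C: -29.156 kJ/kg
condensation at 82.3 °C: -664 kJ/kg
liquid 82.3→64.7 °C: -45.76 kJ/kg
Δh = -29.156 + -664 + -45.76 = -738.92 kJ/kg
Q = ṁ·Δh = 2043 kg/h × -738.92 kJ/kg = -1.5096e+06 kJ/h
|Q| = 419.33 kW

Q_c = 419 kJ/s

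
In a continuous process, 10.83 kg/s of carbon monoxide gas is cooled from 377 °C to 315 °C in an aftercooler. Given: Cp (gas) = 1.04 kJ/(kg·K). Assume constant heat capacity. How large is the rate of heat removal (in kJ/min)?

Q = ṁ·Cp·ΔT = 10.83 × 1.04 × (315 − 377) = -698.32 kJ/s
Cooling duty = 41899 kJ/min

Q_c = 41900 kJ/min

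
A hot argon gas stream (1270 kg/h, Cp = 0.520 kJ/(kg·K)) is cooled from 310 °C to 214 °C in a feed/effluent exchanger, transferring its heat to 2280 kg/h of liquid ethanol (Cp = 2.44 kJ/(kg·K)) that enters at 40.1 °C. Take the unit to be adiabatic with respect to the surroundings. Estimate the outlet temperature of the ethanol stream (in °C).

Heat released by hot stream: Q = 1270 × 0.520 × (310 − 214) = 63398 kJ/h
Energy balance on cold side (adiabatic exchanger): Q = ṁ_c·Cp_c·(T_c,out − T_c,in)
T_c,out = 40.1 + 63398/(2280 × 2.44) = 51.496 °C

T_c,out = 51.5 °C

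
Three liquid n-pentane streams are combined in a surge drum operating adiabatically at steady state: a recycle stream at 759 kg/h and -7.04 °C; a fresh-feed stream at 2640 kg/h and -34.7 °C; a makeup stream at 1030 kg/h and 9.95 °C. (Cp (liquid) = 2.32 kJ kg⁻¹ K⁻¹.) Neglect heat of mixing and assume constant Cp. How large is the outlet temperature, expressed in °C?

Energy balance with Q = 0: Σ ṁᵢCp,ᵢ(T_out − Tᵢ) = 0
Σ ṁᵢCp,ᵢTᵢ = 759×2.32×-7.04 + 2640×2.32×-34.7 + 1030×2.32×9.95 = -201150
Σ ṁᵢCp,ᵢ = 759×2.32 + 2640×2.32 + 1030×2.32 = 10275
T_out = -201150 / 10275 = -19.576 °C

T_out = -19.6 °C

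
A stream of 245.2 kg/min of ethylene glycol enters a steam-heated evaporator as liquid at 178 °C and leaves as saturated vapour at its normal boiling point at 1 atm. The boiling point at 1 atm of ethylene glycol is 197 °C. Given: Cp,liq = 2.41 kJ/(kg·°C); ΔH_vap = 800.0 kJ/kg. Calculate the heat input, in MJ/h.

Q = 12400 MJ/h

liquid 178→197 °C: 45.79 kJ/kg
vaporisation at 197 °C: 800 kJ/kg
Δh = 45.79 + 800 = 845.79 kJ/kg
Q = ṁ·Δh = 245.2 kg/min × 845.79 kJ/kg = 207390 kJ/min
|Q| = 3456.5 kW = 12443 MJ/h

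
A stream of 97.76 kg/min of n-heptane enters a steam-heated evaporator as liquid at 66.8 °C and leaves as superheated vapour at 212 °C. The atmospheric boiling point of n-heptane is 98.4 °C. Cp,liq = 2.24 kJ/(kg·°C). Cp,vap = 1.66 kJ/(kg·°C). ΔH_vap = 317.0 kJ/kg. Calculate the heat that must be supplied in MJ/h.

Q = 3380 MJ/h

liquid 66.8→98.4 °C: 70.784 kJ/kg
vaporisation at 98.4 °C: 317 kJ/kg
vapour 98.4→212 °C: 188.58 kJ/kg
Δh = 70.784 + 317 + 188.58 = 576.36 kJ/kg
Q = ṁ·Δh = 97.76 kg/min × 576.36 kJ/kg = 56345 kJ/min
|Q| = 939.08 kW = 3380.7 MJ/h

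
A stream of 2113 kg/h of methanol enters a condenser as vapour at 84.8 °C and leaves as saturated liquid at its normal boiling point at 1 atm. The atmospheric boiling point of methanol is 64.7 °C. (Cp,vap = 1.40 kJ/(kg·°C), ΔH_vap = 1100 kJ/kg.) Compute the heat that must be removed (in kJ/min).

vapour 84.8→64.7 °C: -28.14 kJ/kg
condensation at 64.7 °C: -1100 kJ/kg
Δh = -28.14 + -1100 = -1128.1 kJ/kg
Q = ṁ·Δh = 2113 kg/h × -1128.1 kJ/kg = -2.3838e+06 kJ/h
|Q| = 662.16 kW = 39729 kJ/min

Q_c = 39700 kJ/min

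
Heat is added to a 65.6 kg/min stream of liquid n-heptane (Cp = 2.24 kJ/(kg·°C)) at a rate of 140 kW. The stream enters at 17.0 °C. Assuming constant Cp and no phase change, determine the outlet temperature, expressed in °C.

T_out = 74.2 °C

Q = 140 kW = 8400 kJ/min
ΔT = Q/(ṁ·Cp) = 8400/(65.6×2.24) = 57.165 K
T_out = 17.0 + 57.165 = 74.165 °C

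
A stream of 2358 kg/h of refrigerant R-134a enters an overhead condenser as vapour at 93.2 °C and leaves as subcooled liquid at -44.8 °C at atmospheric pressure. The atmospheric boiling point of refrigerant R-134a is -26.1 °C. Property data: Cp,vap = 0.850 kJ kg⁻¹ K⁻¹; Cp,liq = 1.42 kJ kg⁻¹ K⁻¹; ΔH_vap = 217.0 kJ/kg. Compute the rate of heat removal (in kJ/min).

vapour 93.2→-26.1 °C: -101.41 kJ/kg
condensation at -26.1 °C: -217 kJ/kg
liquid -26.1→-44.8 °C: -26.554 kJ/kg
Δh = -101.41 + -217 + -26.554 = -344.96 kJ/kg
Q = ṁ·Δh = 2358 kg/h × -344.96 kJ/kg = -813410 kJ/h
|Q| = 225.95 kW = 13557 kJ/min

Q_c = 13600 kJ/min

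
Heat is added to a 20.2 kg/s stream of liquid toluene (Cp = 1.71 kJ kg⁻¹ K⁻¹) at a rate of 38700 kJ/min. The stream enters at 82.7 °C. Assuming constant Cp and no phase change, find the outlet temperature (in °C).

T_out = 101 °C

Q = 38700 kJ/min = 645 kJ/s
ΔT = Q/(ṁ·Cp) = 645/(20.2×1.71) = 18.673 K
T_out = 82.7 + 18.673 = 101.37 °C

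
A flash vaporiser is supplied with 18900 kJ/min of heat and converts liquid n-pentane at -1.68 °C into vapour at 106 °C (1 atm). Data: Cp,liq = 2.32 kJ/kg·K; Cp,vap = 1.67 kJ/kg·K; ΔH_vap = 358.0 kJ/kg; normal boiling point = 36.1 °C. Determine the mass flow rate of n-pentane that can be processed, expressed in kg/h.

Δh = 2.32×(36.1−-1.68) + 358.0 + 1.67×(106−36.1) = 562.38 kJ/kg
Q = 18900 kJ/min = 315 kJ/s = 1.134e+06 kJ/h
ṁ = Q/Δh = 1.134e+06 / 562.38 = 2016.4 kg/h

ṁ = 2020 kg/h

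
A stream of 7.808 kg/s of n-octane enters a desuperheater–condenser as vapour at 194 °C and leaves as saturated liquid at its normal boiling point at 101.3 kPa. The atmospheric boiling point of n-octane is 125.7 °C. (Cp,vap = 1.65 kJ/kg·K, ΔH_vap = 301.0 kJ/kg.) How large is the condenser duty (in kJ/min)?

vapour 194→125.7 °C: -112.69 kJ/kg
condensation at 125.7 °C: -301 kJ/kg
Δh = -112.69 + -301 = -413.69 kJ/kg
Q = ṁ·Δh = 7.808 kg/s × -413.69 kJ/kg = -3230.1 kJ/s
|Q| = 3230.1 kW = 193810 kJ/min

Q_c = 194000 kJ/min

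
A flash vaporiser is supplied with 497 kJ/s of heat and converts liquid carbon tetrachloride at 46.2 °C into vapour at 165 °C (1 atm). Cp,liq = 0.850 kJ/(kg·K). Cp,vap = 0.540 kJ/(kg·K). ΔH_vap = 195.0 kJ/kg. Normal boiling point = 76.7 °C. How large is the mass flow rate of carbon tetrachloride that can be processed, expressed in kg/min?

Δh = 0.850×(76.7−46.2) + 195.0 + 0.540×(165−76.7) = 268.61 kJ/kg
Q = 497 kJ/s = 497 kJ/s = 29820 kJ/min
ṁ = Q/Δh = 29820 / 268.61 = 111.02 kg/min

ṁ = 111 kg/min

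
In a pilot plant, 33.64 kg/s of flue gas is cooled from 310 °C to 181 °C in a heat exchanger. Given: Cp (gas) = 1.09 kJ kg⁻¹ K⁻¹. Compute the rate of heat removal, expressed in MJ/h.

Q = ṁ·Cp·ΔT = 33.64 × 1.09 × (181 − 310) = -4730.1 kJ/s
Cooling duty = 17028 MJ/h

Q_c = 17000 MJ/h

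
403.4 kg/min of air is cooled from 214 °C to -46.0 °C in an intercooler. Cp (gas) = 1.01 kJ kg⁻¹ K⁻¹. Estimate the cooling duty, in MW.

Q = ṁ·Cp·ΔT = 403.4 × 1.01 × (-46.0 − 214) = -105930 kJ/min
Converting: 105930 / 60 s = 1765.5 kW
Cooling duty = 1.7655 MW

Q_c = 1.77 MW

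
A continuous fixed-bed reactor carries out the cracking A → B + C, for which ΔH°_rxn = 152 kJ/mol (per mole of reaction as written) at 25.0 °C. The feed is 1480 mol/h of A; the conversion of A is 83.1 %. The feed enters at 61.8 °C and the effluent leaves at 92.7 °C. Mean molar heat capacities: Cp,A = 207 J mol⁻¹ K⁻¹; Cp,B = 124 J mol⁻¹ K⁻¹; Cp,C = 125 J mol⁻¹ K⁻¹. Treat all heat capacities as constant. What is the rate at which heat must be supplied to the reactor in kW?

Extent of reaction ξ = 0.831 × 1480 = 1229.9 mol/h
Reaction term: ξ·ΔH°_rxn = 1229.9 × 152 = 186940 kJ/h
Sensible, feed 61.8→25 °C: -11274 kJ/h
Outlet flows (mol/h): A 250.12, B 1229.9, C 1229.9
Sensible, products 25→92.7 °C: 24238 kJ/h
Q = ΔH = 199910 kJ/h = 55.529 kW
Heat supplied = 55.529 kW

Q_in = 55.5 kW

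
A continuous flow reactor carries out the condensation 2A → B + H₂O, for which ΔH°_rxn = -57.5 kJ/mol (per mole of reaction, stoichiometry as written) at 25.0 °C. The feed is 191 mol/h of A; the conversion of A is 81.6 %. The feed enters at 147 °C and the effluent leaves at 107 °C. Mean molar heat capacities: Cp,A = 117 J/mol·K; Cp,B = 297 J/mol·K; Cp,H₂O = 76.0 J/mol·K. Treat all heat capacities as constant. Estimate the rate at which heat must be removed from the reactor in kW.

Extent of reaction ξ = 0.816 × 191 / 2 = 77.928 mol/h
Reaction term: ξ·ΔH°_rxn = 77.928 × -57.5 = -4480.9 kJ/h
Sensible, feed 147→25 °C: -2726.3 kJ/h
Outlet flows (mol/h): A 35.144, B 77.928, H₂O 77.928
Sensible, products 25→107 °C: 2720.7 kJ/h
Q = ΔH = -4486.5 kJ/h = -1.2463 kW
Heat removed = 1.2463 kW

Q_out = 1.25 kW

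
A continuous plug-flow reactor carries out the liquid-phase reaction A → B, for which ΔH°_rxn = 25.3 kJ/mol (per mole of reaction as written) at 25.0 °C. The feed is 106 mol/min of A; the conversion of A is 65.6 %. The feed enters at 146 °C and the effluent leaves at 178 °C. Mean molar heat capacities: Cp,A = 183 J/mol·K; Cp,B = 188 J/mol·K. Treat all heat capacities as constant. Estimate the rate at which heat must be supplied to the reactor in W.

Extent of reaction ξ = 0.656 × 106 = 69.536 mol/min
Reaction term: ξ·ΔH°_rxn = 69.536 × 25.3 = 1759.3 kJ/min
Sensible, feed 146→25 °C: -2347.2 kJ/min
Outlet flows (mol/min): A 36.464, B 69.536
Sensible, products 25→178 °C: 3021.1 kJ/min
Q = ΔH = 2433.2 kJ/min = 40.553 kW
Heat supplied = 40553 W

Q_in = 40600 W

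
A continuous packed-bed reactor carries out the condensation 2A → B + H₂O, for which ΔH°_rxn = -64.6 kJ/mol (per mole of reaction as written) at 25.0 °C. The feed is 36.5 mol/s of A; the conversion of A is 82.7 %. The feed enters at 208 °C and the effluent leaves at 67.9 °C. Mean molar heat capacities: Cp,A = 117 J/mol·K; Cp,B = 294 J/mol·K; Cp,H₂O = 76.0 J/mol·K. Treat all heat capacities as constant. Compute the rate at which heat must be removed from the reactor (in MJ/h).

Extent of reaction ξ = 0.827 × 36.5 / 2 = 15.093 mol/s
Reaction term: ξ·ΔH°_rxn = 15.093 × -64.6 = -974.99 kJ/s
Sensible, feed 208→25 °C: -781.5 kJ/s
Outlet flows (mol/s): A 6.3145, B 15.093, H₂O 15.093
Sensible, products 25→67.9 °C: 271.26 kJ/s
Q = ΔH = -1485.2 kJ/s = -1485.2 kW
Heat removed = 5346.8 MJ/h

Q_out = 5350 MJ/h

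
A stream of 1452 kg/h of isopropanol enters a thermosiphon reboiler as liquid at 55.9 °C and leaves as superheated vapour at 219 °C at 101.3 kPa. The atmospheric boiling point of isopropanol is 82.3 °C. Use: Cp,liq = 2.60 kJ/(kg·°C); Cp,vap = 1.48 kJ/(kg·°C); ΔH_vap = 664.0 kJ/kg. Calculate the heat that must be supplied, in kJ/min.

liquid 55.9→82.3 °C: 68.64 kJ/kg
vaporisation at 82.3 °C: 664 kJ/kg
vapour 82.3→219 °C: 202.32 kJ/kg
Δh = 68.64 + 664 + 202.32 = 934.96 kJ/kg
Q = ṁ·Δh = 1452 kg/h × 934.96 kJ/kg = 1.3576e+06 kJ/h
|Q| = 377.1 kW = 22626 kJ/min

Q = 22600 kJ/min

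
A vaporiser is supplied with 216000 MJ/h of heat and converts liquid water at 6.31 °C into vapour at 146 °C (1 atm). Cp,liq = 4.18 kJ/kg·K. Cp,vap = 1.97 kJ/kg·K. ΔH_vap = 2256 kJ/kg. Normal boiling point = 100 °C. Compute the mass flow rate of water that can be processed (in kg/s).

ṁ = 21.9 kg/s

Δh = 4.18×(100−6.31) + 2256 + 1.97×(146−100) = 2738.2 kJ/kg
Q = 216000 MJ/h = 60000 kJ/s = 60000 kJ/s
ṁ = Q/Δh = 60000 / 2738.2 = 21.912 kg/s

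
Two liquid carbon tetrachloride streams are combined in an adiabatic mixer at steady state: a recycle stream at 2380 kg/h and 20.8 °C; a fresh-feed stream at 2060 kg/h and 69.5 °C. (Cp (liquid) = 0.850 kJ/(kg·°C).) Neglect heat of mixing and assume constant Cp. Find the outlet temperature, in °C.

Energy balance with Q = 0: Σ ṁᵢCp,ᵢ(T_out − Tᵢ) = 0
Σ ṁᵢCp,ᵢTᵢ = 2380×0.850×20.8 + 2060×0.850×69.5 = 163770
Σ ṁᵢCp,ᵢ = 2380×0.850 + 2060×0.850 = 3774
T_out = 163770 / 3774 = 43.395 °C

T_out = 43.4 °C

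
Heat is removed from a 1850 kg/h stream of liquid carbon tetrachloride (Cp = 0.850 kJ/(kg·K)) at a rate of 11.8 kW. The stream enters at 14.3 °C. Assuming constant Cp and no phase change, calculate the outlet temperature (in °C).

T_out = -12.7 °C

Q = 11.8 kW = 42480 kJ/h
ΔT = Q/(ṁ·Cp) = 42480/(1850×0.850) = 27.014 K
T_out = 14.3 − 27.014 = -12.714 °C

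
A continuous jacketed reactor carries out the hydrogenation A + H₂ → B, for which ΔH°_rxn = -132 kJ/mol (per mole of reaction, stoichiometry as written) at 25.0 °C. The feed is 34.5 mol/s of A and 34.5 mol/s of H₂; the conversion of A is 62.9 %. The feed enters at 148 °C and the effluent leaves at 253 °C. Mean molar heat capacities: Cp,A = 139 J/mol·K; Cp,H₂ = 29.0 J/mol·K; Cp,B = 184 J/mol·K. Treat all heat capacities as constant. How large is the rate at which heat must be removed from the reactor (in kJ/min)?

Extent of reaction ξ = 0.629 × 34.5 = 21.701 mol/s
Reaction term: ξ·ΔH°_rxn = 21.701 × -132 = -2864.5 kJ/s
Sensible, feed 148→25 °C: -712.91 kJ/s
Outlet flows (mol/s): A 12.799, H₂ 12.799, B 21.701
Sensible, products 25→253 °C: 1400.7 kJ/s
Q = ΔH = -2176.7 kJ/s = -2176.7 kW
Heat removed = 130600 kJ/min

Q_out = 131000 kJ/min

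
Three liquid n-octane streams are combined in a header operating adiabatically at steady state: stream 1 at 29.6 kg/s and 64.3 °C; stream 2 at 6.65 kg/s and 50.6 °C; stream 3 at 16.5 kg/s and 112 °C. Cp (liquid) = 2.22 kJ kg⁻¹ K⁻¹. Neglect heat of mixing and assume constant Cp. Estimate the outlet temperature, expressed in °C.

Adiabatic, steady state ⇒ Σ ṁᵢCp,ᵢ(T_out − Tᵢ) = 0
Σ ṁᵢCp,ᵢTᵢ = 29.6×2.22×64.3 + 6.65×2.22×50.6 + 16.5×2.22×112 = 9074.8
Σ ṁᵢCp,ᵢ = 29.6×2.22 + 6.65×2.22 + 16.5×2.22 = 117.11
T_out = 9074.8 / 117.11 = 77.493 °C

T_out = 77.5 °C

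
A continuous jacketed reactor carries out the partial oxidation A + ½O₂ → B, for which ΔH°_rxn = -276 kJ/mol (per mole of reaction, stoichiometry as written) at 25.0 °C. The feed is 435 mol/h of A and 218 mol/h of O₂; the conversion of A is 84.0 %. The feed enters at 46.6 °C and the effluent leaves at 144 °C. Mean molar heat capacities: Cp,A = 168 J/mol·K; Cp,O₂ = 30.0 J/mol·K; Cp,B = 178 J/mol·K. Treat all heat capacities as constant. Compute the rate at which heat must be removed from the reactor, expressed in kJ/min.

Extent of reaction ξ = 0.840 × 435 = 365.4 mol/h
Reaction term: ξ·ΔH°_rxn = 365.4 × -276 = -100850 kJ/h
Sensible, feed 46.6→25 °C: -1719.8 kJ/h
Outlet flows (mol/h): A 69.6, O₂ 35.3, B 365.4
Sensible, products 25→144 °C: 9257.4 kJ/h
Q = ΔH = -93313 kJ/h = -25.92 kW
Heat removed = 1555.2 kJ/min

Q_out = 1560 kJ/min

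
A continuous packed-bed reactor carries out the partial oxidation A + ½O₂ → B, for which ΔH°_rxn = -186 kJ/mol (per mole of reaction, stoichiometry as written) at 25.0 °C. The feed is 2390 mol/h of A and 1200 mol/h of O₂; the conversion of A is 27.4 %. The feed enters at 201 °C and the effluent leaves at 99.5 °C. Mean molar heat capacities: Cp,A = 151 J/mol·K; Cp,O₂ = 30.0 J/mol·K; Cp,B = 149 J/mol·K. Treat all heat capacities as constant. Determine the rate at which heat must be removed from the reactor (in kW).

Extent of reaction ξ = 0.274 × 2390 = 654.86 mol/h
Reaction term: ξ·ΔH°_rxn = 654.86 × -186 = -121800 kJ/h
Sensible, feed 201→25 °C: -69853 kJ/h
Outlet flows (mol/h): A 1735.1, O₂ 872.57, B 654.86
Sensible, products 25→99.5 °C: 28739 kJ/h
Q = ΔH = -162920 kJ/h = -45.255 kW
Heat removed = 45.255 kW

Q_out = 45.3 kW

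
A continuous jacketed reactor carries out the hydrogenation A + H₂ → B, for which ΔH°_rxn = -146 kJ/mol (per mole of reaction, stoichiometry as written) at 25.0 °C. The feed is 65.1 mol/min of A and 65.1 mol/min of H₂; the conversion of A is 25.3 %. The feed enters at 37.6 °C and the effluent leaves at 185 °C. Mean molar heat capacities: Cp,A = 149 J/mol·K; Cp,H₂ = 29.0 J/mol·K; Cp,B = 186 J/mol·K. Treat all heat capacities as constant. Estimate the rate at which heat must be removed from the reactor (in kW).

Extent of reaction ξ = 0.253 × 65.1 = 16.47 mol/min
Reaction term: ξ·ΔH°_rxn = 16.47 × -146 = -2404.7 kJ/min
Sensible, feed 37.6→25 °C: -146.01 kJ/min
Outlet flows (mol/min): A 48.63, H₂ 48.63, B 16.47
Sensible, products 25→185 °C: 1875.1 kJ/min
Q = ΔH = -675.54 kJ/min = -11.259 kW
Heat removed = 11.259 kW

Q_out = 11.3 kW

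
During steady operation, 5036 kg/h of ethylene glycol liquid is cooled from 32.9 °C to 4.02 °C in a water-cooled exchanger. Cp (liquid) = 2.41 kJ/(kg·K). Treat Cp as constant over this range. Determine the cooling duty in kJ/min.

Q_c = 5840 kJ/min

Q = ṁ·Cp·ΔT = 5036 × 2.41 × (4.02 − 32.9) = -350510 kJ/h
Converting: 350510 / 3600 s = 97.364 kW
Cooling duty = 5841.8 kJ/min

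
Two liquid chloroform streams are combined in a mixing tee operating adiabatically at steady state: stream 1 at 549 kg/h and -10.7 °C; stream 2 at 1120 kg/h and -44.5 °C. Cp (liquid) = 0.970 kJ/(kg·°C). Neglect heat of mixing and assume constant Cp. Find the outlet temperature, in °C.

T_out = -33.4 °C

Energy balance with Q = 0: Σ ṁᵢCp,ᵢ(T_out − Tᵢ) = 0
T_out = Σ ṁᵢCp,ᵢTᵢ / Σ ṁᵢCp,ᵢ
      = -54043 / 1618.9 = -33.382 °C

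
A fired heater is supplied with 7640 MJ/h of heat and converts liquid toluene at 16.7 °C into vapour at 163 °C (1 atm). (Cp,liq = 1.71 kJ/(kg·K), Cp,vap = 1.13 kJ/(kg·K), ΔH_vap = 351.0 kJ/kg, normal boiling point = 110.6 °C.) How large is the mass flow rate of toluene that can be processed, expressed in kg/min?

ṁ = 223 kg/min

Δh = 1.71×(110.6−16.7) + 351.0 + 1.13×(163−110.6) = 570.78 kJ/kg
Q = 7640 MJ/h = 2122.2 kJ/s = 127330 kJ/min
ṁ = Q/Δh = 127330 / 570.78 = 223.09 kg/min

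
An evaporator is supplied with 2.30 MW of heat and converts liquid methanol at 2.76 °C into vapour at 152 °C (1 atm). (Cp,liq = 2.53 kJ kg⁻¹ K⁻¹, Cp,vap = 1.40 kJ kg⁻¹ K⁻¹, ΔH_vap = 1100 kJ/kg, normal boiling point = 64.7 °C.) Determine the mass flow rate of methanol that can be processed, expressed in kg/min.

Δh = 2.53×(64.7−2.76) + 1100 + 1.40×(152−64.7) = 1378.9 kJ/kg
Q = 2.30 MW = 2300 kJ/s = 138000 kJ/min
ṁ = Q/Δh = 138000 / 1378.9 = 100.08 kg/min

ṁ = 100 kg/min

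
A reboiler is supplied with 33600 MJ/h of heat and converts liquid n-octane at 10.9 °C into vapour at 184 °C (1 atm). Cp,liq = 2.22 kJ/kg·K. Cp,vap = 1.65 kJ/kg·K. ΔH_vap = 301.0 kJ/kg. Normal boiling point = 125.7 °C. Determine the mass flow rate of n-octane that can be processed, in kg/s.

ṁ = 14.3 kg/s

Δh = 2.22×(125.7−10.9) + 301.0 + 1.65×(184−125.7) = 652.05 kJ/kg
Q = 33600 MJ/h = 9333.3 kJ/s = 9333.3 kJ/s
ṁ = Q/Δh = 9333.3 / 652.05 = 14.314 kg/s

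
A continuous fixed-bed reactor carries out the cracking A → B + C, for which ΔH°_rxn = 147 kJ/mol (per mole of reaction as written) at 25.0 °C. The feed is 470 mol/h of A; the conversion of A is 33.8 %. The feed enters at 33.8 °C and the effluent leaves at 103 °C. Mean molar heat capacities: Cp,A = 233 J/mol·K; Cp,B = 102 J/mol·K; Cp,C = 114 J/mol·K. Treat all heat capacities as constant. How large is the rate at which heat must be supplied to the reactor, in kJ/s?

Q_in = 8.53 kJ/s

Extent of reaction ξ = 0.338 × 470 = 158.86 mol/h
Reaction term: ξ·ΔH°_rxn = 158.86 × 147 = 23352 kJ/h
Sensible, feed 33.8→25 °C: -963.69 kJ/h
Outlet flows (mol/h): A 311.14, B 158.86, C 158.86
Sensible, products 25→103 °C: 8331.1 kJ/h
Q = ΔH = 30720 kJ/h = 8.5333 kW
Heat supplied = 8.5333 kJ/s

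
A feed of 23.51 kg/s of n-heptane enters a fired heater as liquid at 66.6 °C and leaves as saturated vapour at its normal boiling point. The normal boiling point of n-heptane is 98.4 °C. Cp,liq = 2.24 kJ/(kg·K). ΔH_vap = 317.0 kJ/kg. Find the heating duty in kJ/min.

liquid 66.6→98.4 °C: 71.232 kJ/kg
vaporisation at 98.4 °C: 317 kJ/kg
Δh = 71.232 + 317 = 388.23 kJ/kg
Q = ṁ·Δh = 23.51 kg/s × 388.23 kJ/kg = 9127.3 kJ/s
|Q| = 9127.3 kW = 547640 kJ/min

Q = 548000 kJ/min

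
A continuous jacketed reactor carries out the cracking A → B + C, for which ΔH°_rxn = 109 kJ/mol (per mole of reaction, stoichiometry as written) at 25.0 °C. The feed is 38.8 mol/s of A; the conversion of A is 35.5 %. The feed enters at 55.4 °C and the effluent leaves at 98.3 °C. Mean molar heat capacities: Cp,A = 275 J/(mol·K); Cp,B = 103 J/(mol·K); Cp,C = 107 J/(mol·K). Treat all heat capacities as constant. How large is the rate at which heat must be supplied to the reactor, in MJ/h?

Extent of reaction ξ = 0.355 × 38.8 = 13.774 mol/s
Reaction term: ξ·ΔH°_rxn = 13.774 × 109 = 1501.4 kJ/s
Sensible, feed 55.4→25 °C: -324.37 kJ/s
Outlet flows (mol/s): A 25.026, B 13.774, C 13.774
Sensible, products 25→98.3 °C: 716.48 kJ/s
Q = ΔH = 1893.5 kJ/s = 1893.5 kW
Heat supplied = 6816.5 MJ/h

Q_in = 6820 MJ/h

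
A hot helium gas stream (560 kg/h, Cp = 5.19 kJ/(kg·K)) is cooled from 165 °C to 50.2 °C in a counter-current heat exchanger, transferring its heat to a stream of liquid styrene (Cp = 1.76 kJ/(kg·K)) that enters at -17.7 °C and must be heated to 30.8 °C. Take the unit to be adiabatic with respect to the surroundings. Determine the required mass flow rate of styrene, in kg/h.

Heat released by hot stream: Q = 560 × 5.19 × (165 − 50.2) = 333650 kJ/h
Energy balance on cold side (adiabatic exchanger): Q = ṁ_c·Cp_c·(T_c,out − T_c,in)
ṁ_c = 333650 / [1.76 × (30.8 − -17.7)] = 3908.8 kg/h

ṁ_c = 3910 kg/h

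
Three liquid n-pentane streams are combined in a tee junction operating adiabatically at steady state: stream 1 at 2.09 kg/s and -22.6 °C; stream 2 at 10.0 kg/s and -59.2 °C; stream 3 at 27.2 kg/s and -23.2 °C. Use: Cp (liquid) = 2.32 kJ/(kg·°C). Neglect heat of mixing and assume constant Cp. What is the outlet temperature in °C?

T_out = -32.3 °C

No heat crosses the boundary, so H_out = H_in.
T_out = Σ ṁᵢCp,ᵢTᵢ / Σ ṁᵢCp,ᵢ
      = -2947 / 91.153 = -32.331 °C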